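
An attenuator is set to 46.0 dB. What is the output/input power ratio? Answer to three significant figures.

Power ratio = 10^(dB/10).
10^(-46.0/10) = 10^(-4.600) = 0.0000251.

0.0000251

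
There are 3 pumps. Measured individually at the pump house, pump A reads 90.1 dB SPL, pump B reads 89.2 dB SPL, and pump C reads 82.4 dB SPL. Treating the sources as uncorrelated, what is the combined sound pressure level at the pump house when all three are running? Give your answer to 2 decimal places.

Uncorrelated sources add in intensity (power), not in dB.
L_total = 10·log₁₀(10^(90.1/10) + 10^(89.2/10) + 10^(82.4/10)) = 10·log₁₀(2029000000) = 93.07 dB SPL.

93.07 dB SPL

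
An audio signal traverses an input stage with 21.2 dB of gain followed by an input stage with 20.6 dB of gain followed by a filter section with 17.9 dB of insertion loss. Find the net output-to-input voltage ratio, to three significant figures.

Net gain = 21.2 + 20.6 + (−17.9) = 23.9 dB.
Voltage ratio = 10^(23.9/20) = 15.7.

15.7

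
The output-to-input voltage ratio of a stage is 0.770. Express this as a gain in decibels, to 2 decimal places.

Voltage ratio → dB uses the 20·log₁₀ form:
20·log₁₀(0.770) = -2.27 dB.

-2.27 dB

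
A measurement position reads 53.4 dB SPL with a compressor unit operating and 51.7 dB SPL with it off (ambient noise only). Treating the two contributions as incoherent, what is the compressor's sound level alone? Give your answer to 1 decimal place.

Background correction is a power subtraction:
L_src = 10·log₁₀(10^(53.4/10) − 10^(51.7/10)) = 10·log₁₀(70870) = 48.5 dB SPL.

48.5 dB SPL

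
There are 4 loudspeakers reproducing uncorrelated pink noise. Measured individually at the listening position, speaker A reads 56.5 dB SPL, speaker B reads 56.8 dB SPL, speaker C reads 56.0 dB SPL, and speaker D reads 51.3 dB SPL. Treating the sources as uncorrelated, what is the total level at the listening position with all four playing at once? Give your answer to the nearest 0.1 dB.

Uncorrelated sources add in intensity (power), not in dB.
L_total = 10·log₁₀(10^(56.5/10) + 10^(56.8/10) + 10^(56.0/10) + 10^(51.3/10)) = 10·log₁₀(1458000) = 61.6 dB SPL.

61.6 dB SPL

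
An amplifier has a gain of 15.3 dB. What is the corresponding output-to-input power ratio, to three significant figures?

Power ratio = 10^(dB/10).
10^(15.3/10) = 10^(1.530) = 33.9.

33.9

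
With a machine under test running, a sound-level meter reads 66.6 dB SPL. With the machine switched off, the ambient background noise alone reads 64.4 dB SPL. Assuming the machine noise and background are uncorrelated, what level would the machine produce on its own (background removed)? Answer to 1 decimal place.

62.6 dB SPL

Remove the background by subtracting linear intensities:
L_src = 10·log₁₀(10^(66.6/10) − 10^(64.4/10)) = 10·log₁₀(1817000) = 62.6 dB SPL.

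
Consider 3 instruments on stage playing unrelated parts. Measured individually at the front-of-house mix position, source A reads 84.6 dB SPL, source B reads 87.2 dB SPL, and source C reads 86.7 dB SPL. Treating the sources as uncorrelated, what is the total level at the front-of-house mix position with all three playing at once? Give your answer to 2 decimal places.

91.08 dB SPL

Incoherent sources sum as intensities:
L_total = 10·log₁₀(10^(84.6/10) + 10^(87.2/10) + 10^(86.7/10)) = 10·log₁₀(1281000000) = 91.08 dB SPL.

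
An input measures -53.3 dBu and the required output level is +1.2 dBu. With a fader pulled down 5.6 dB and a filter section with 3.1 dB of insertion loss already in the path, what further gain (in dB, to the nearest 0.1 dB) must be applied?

The required make-up gain is the shortfall in the dB sum.
G = +1.2 − (-53.3) + 5.6 + 3.1 = 63.2 dB.

63.2 dB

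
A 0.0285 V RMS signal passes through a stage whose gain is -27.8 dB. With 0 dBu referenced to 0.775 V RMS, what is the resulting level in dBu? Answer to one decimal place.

-56.5 dBu

Input level: 20·log₁₀(0.0285/0.775) = -28.69 dBu.
Output: -28.69 − 27.8 = -56.5 dBu.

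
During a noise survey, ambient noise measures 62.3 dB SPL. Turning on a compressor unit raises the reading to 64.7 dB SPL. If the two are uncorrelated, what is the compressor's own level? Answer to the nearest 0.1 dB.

61.0 dB SPL

Subtract intensities: L_src = 10·log₁₀(10^(L_total/10) − 10^(L_bg/10)).
L_src = 10·log₁₀(10^(64.7/10) − 10^(62.3/10)) = 10·log₁₀(1253000) = 61.0 dB SPL.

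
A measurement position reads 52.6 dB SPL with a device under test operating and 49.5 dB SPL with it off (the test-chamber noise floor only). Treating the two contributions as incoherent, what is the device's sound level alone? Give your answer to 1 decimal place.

Subtract intensities: L_src = 10·log₁₀(10^(L_total/10) − 10^(L_bg/10)).
L_src = 10·log₁₀(10^(52.6/10) − 10^(49.5/10)) = 10·log₁₀(92840) = 49.7 dB SPL.

49.7 dB SPL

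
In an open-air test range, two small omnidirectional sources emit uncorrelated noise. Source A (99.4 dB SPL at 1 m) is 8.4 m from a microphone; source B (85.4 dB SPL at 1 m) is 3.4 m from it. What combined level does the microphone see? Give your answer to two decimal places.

81.86 dB SPL

At the listener: L_A = 99.4 − 20·log₁₀(8.4) = 80.914 dB; L_B = 85.4 − 20·log₁₀(3.4) = 74.770 dB.
Combined: 10·log₁₀(10^(80.914/10)+10^(74.770/10)) = 81.86 dB SPL.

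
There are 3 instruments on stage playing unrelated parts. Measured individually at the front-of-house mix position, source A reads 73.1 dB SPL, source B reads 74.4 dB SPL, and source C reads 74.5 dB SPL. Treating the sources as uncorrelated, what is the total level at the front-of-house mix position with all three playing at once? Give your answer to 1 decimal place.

78.8 dB SPL

Add the sources as powers (linear), then convert back to dB:
L_total = 10·log₁₀(10^(73.1/10) + 10^(74.4/10) + 10^(74.5/10)) = 10·log₁₀(76140000) = 78.8 dB SPL.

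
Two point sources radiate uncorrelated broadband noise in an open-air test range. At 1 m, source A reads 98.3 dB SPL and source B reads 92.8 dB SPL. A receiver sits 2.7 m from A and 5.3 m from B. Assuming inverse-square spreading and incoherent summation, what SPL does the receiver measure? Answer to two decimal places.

89.98 dB SPL

At the listener: L_A = 98.3 − 20·log₁₀(2.7) = 89.673 dB; L_B = 92.8 − 20·log₁₀(5.3) = 78.314 dB.
Combined: 10·log₁₀(10^(89.673/10)+10^(78.314/10)) = 89.98 dB SPL.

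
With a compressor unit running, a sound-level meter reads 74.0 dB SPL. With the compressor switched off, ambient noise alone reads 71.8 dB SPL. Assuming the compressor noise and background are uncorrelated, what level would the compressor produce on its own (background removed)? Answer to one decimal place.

Remove the background by subtracting linear intensities:
L_src = 10·log₁₀(10^(74.0/10) − 10^(71.8/10)) = 10·log₁₀(9983000) = 70.0 dB SPL.

70.0 dB SPL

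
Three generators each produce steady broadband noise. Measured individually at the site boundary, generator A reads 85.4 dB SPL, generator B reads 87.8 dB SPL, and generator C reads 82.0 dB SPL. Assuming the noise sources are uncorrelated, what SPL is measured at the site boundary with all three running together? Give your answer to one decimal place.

Incoherent sources sum as intensities:
L_total = 10·log₁₀(10^(85.4/10) + 10^(87.8/10) + 10^(82.0/10)) = 10·log₁₀(1108000000) = 90.4 dB SPL.

90.4 dB SPL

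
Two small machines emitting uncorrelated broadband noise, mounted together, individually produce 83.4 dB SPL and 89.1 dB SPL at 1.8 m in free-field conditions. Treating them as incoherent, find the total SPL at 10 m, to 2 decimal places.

Combined at 1.8 m: 10·log₁₀(10^(83.4/10)+10^(89.1/10)) = 90.135 dB SPL.
Then apply −20·log₁₀(10/1.8) = -14.895 dB → 75.24 dB SPL.

75.24 dB SPL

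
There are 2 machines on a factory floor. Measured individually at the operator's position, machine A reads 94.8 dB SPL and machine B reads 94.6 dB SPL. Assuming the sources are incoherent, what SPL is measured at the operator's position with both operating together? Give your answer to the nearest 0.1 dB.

97.7 dB SPL

Incoherent sources sum as intensities:
L_total = 10·log₁₀(10^(94.8/10) + 10^(94.6/10)) = 10·log₁₀(5904000000) = 97.7 dB SPL.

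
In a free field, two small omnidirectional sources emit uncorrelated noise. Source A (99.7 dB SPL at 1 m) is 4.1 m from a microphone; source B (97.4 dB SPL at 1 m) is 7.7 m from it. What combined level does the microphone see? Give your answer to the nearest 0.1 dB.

At the listener: L_A = 99.7 − 20·log₁₀(4.1) = 87.44 dB; L_B = 97.4 − 20·log₁₀(7.7) = 79.67 dB.
Combined: 10·log₁₀(10^(87.44/10)+10^(79.67/10)) = 88.1 dB SPL.

88.1 dB SPL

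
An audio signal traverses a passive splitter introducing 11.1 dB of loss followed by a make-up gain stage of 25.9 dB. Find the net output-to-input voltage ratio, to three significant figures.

5.50

Net gain = (−11.1) + 25.9 = 14.8 dB.
Voltage ratio = 10^(14.8/20) = 5.50.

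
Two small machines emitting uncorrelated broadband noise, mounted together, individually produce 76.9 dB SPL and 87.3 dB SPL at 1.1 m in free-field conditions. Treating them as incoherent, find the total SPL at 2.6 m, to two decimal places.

Combined at 1.1 m: 10·log₁₀(10^(76.9/10)+10^(87.3/10)) = 87.679 dB SPL.
Then apply −20·log₁₀(2.6/1.1) = -7.472 dB → 80.21 dB SPL.

80.21 dB SPL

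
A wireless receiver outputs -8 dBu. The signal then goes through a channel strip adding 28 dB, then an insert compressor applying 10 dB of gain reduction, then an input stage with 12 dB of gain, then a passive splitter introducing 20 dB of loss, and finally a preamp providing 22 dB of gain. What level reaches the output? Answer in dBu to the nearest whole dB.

+24 dBu

In dB, series stages simply add:
-8 + 28 − 10 + 12 − 20 + 22 = +24 dBu.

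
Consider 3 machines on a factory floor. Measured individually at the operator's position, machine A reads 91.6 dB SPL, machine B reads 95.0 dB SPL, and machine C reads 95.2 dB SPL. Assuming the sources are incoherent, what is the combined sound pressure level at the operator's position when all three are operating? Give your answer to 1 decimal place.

99.0 dB SPL

Incoherent sources sum as intensities:
L_total = 10·log₁₀(10^(91.6/10) + 10^(95.0/10) + 10^(95.2/10)) = 10·log₁₀(7919000000) = 99.0 dB SPL.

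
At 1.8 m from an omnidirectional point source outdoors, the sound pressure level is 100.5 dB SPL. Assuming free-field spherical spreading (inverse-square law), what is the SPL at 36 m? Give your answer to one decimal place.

Inverse-square spreading gives ΔL = −20·log₁₀(d₂/d₁).
ΔL = −20·log₁₀(36/1.8) = -26.02 dB, so L₂ = 100.5 + (-26.02) = 74.5 dB SPL.

74.5 dB SPL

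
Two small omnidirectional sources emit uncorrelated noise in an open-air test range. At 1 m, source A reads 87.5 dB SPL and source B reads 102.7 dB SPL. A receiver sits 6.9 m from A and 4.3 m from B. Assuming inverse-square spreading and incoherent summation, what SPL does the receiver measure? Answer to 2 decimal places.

90.08 dB SPL

At the listener: L_A = 87.5 − 20·log₁₀(6.9) = 70.723 dB; L_B = 102.7 − 20·log₁₀(4.3) = 90.031 dB.
Combined: 10·log₁₀(10^(70.723/10)+10^(90.031/10)) = 90.08 dB SPL.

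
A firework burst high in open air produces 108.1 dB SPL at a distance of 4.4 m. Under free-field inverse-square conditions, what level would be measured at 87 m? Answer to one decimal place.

82.2 dB SPL

For a point source in a free field, ΔL = −20·log₁₀(d₂/d₁).
ΔL = −20·log₁₀(87/4.4) = -25.92 dB, so L₂ = 108.1 + (-25.92) = 82.2 dB SPL.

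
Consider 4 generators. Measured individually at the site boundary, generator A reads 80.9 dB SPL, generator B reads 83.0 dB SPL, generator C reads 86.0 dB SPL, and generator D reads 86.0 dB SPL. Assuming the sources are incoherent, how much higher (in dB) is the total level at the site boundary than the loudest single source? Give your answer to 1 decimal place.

4.5 dB

Add the sources as powers (linear), then convert back to dB:
L_total = 10·log₁₀(10^(80.9/10) + 10^(83.0/10) + 10^(86.0/10) + 10^(86.0/10)) = 90.49 dB SPL.
Excess over the loudest (86.0 dB): 90.49 − 86.0 = 4.5 dB.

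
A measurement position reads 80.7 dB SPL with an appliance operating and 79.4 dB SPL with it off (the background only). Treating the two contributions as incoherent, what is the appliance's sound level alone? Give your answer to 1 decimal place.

Background correction is a power subtraction:
L_src = 10·log₁₀(10^(80.7/10) − 10^(79.4/10)) = 10·log₁₀(30390000) = 74.8 dB SPL.

74.8 dB SPL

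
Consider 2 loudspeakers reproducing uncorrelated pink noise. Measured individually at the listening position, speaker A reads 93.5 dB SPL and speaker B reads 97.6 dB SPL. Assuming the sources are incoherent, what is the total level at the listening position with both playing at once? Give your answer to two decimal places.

Add the sources as powers (linear), then convert back to dB:
L_total = 10·log₁₀(10^(93.5/10) + 10^(97.6/10)) = 10·log₁₀(7993000000) = 99.03 dB SPL.

99.03 dB SPL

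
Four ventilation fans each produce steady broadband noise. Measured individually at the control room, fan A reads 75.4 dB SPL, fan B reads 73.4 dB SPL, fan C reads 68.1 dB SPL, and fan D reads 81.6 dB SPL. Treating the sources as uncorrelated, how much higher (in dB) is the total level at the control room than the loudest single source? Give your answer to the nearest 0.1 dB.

Add the sources as powers (linear), then convert back to dB:
L_total = 10·log₁₀(10^(75.4/10) + 10^(73.4/10) + 10^(68.1/10) + 10^(81.6/10)) = 83.17 dB SPL.
Excess over the loudest (81.6 dB): 83.17 − 81.6 = 1.6 dB.

1.6 dB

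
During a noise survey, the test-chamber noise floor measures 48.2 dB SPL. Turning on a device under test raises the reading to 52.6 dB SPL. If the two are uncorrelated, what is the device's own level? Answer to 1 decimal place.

Remove the background by subtracting linear intensities:
L_src = 10·log₁₀(10^(52.6/10) − 10^(48.2/10)) = 10·log₁₀(115900) = 50.6 dB SPL.

50.6 dB SPL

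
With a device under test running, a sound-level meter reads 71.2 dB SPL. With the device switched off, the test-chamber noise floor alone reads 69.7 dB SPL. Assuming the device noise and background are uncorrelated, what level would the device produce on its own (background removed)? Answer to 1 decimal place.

65.9 dB SPL

Background correction is a power subtraction:
L_src = 10·log₁₀(10^(71.2/10) − 10^(69.7/10)) = 10·log₁₀(3850000) = 65.9 dB SPL.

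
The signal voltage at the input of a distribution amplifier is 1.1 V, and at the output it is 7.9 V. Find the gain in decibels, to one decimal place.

For a voltage ratio, dB = 20·log₁₀(V₂/V₁).
20·log₁₀(7.9/1.1) = 20·log₁₀(7.182) = 17.1 dB.

17.1 dB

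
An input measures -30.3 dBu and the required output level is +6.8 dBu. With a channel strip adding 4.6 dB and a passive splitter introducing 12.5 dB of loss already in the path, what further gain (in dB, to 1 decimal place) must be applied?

The required make-up gain is the shortfall in the dB sum.
G = +6.8 − (-30.3) − 4.6 + 12.5 = 45.0 dB.

45.0 dB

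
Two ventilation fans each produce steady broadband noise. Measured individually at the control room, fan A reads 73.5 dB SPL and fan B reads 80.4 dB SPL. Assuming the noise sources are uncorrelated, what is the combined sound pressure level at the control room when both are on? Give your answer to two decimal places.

Uncorrelated sources add in intensity (power), not in dB.
L_total = 10·log₁₀(10^(73.5/10) + 10^(80.4/10)) = 10·log₁₀(132000000) = 81.21 dB SPL.

81.21 dB SPL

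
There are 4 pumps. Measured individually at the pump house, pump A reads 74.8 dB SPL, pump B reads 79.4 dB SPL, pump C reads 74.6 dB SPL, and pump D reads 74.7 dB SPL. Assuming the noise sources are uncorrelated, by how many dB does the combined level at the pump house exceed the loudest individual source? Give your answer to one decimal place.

Incoherent sources sum as intensities:
L_total = 10·log₁₀(10^(74.8/10) + 10^(79.4/10) + 10^(74.6/10) + 10^(74.7/10)) = 82.45 dB SPL.
Excess over the loudest (79.4 dB): 82.45 − 79.4 = 3.0 dB.

3.0 dB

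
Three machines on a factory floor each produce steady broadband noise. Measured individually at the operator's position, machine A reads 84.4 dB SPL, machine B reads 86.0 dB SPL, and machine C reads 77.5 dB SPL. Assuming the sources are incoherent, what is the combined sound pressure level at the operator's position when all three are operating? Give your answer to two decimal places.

88.63 dB SPL

Add the sources as powers (linear), then convert back to dB:
L_total = 10·log₁₀(10^(84.4/10) + 10^(86.0/10) + 10^(77.5/10)) = 10·log₁₀(729800000) = 88.63 dB SPL.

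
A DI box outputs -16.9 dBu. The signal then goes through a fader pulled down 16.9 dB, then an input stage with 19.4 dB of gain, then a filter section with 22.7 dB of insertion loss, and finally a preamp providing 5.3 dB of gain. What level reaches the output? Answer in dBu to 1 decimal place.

-31.8 dBu

Gain stages sum in dB:
-16.9 − 16.9 + 19.4 − 22.7 + 5.3 = -31.8 dBu.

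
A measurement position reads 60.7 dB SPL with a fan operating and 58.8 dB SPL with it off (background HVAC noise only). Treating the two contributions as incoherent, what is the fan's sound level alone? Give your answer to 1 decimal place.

Remove the background by subtracting linear intensities:
L_src = 10·log₁₀(10^(60.7/10) − 10^(58.8/10)) = 10·log₁₀(416300) = 56.2 dB SPL.

56.2 dB SPL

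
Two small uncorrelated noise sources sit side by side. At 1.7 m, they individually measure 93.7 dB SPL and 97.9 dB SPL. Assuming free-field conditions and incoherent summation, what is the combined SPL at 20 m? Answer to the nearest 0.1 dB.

77.9 dB SPL

Combined at 1.7 m: 10·log₁₀(10^(93.7/10)+10^(97.9/10)) = 99.30 dB SPL.
Then apply −20·log₁₀(20/1.7) = -21.41 dB → 77.9 dB SPL.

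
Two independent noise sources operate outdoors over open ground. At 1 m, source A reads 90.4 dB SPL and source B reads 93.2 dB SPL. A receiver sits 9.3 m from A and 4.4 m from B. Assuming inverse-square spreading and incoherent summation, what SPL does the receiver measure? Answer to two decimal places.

At the listener: L_A = 90.4 − 20·log₁₀(9.3) = 71.030 dB; L_B = 93.2 − 20·log₁₀(4.4) = 80.331 dB.
Combined: 10·log₁₀(10^(71.030/10)+10^(80.331/10)) = 80.81 dB SPL.

80.81 dB SPL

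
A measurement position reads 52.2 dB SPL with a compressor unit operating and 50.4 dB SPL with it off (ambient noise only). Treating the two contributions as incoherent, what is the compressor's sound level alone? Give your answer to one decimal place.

47.5 dB SPL

Background correction is a power subtraction:
L_src = 10·log₁₀(10^(52.2/10) − 10^(50.4/10)) = 10·log₁₀(56310) = 47.5 dB SPL.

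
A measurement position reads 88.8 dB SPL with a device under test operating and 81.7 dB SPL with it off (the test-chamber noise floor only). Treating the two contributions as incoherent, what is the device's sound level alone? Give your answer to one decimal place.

87.9 dB SPL

Background correction is a power subtraction:
L_src = 10·log₁₀(10^(88.8/10) − 10^(81.7/10)) = 10·log₁₀(610700000) = 87.9 dB SPL.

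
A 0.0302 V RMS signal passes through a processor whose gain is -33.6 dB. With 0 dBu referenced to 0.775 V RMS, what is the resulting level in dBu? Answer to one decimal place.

Input level: 20·log₁₀(0.0302/0.775) = -28.19 dBu.
Output: -28.19 − 33.6 = -61.8 dBu.

-61.8 dBu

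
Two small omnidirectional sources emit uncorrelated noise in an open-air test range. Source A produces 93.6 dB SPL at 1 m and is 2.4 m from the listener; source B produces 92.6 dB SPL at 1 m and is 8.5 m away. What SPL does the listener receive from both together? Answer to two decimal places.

86.26 dB SPL

At the listener: L_A = 93.6 − 20·log₁₀(2.4) = 85.996 dB; L_B = 92.6 − 20·log₁₀(8.5) = 74.012 dB.
Combined: 10·log₁₀(10^(85.996/10)+10^(74.012/10)) = 86.26 dB SPL.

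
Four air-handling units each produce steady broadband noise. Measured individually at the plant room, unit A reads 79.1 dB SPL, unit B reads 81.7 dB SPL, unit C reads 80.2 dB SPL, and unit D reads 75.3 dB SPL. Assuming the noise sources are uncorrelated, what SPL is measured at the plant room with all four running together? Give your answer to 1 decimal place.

Incoherent sources sum as intensities:
L_total = 10·log₁₀(10^(79.1/10) + 10^(81.7/10) + 10^(80.2/10) + 10^(75.3/10)) = 10·log₁₀(367800000) = 85.7 dB SPL.

85.7 dB SPL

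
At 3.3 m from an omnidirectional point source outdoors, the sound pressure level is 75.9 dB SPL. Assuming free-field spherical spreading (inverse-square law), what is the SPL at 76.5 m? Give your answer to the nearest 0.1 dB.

Free-field point source: level drops by 20·log₁₀ of the distance ratio.
ΔL = −20·log₁₀(76.5/3.3) = -27.30 dB, so L₂ = 75.9 + (-27.30) = 48.6 dB SPL.

48.6 dB SPL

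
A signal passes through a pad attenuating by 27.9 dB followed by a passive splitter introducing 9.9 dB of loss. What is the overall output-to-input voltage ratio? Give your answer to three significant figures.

0.0129

Net gain = (−27.9) + (−9.9) = -37.8 dB.
Voltage ratio = 10^(-37.8/20) = 0.0129.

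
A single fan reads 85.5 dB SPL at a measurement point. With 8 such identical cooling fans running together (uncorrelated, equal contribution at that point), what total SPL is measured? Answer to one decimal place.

8 equal incoherent sources raise the level by 10·log₁₀(8) = 9.03 dB.
L_total = 85.5 + 9.03 = 94.5 dB SPL.

94.5 dB SPL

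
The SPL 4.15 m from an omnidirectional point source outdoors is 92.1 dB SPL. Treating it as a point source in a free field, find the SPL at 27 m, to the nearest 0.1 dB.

Free-field point source: level drops by 20·log₁₀ of the distance ratio.
ΔL = −20·log₁₀(27/4.15) = -16.27 dB, so L₂ = 92.1 + (-16.27) = 75.8 dB SPL.

75.8 dB SPL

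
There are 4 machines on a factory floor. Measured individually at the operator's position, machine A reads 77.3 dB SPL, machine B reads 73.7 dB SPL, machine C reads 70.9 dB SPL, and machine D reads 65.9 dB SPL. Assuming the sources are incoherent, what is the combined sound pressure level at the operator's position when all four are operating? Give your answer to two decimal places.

Incoherent sources sum as intensities:
L_total = 10·log₁₀(10^(77.3/10) + 10^(73.7/10) + 10^(70.9/10) + 10^(65.9/10)) = 10·log₁₀(93340000) = 79.70 dB SPL.

79.70 dB SPL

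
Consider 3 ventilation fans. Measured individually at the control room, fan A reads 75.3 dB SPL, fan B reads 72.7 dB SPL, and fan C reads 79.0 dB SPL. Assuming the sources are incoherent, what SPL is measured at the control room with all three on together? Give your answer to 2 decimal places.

Add the sources as powers (linear), then convert back to dB:
L_total = 10·log₁₀(10^(75.3/10) + 10^(72.7/10) + 10^(79.0/10)) = 10·log₁₀(131900000) = 81.20 dB SPL.

81.20 dB SPL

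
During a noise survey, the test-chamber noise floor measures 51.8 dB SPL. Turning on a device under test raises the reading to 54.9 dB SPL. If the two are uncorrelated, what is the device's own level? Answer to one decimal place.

52.0 dB SPL

Background correction is a power subtraction:
L_src = 10·log₁₀(10^(54.9/10) − 10^(51.8/10)) = 10·log₁₀(157700) = 52.0 dB SPL.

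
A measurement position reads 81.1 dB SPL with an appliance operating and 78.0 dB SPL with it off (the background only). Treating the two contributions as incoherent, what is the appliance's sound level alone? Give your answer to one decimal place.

78.2 dB SPL

Subtract intensities: L_src = 10·log₁₀(10^(L_total/10) − 10^(L_bg/10)).
L_src = 10·log₁₀(10^(81.1/10) − 10^(78.0/10)) = 10·log₁₀(65730000) = 78.2 dB SPL.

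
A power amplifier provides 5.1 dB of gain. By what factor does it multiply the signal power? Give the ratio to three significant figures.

3.24

Power ratio = 10^(dB/10).
10^(5.1/10) = 10^(0.5100) = 3.24.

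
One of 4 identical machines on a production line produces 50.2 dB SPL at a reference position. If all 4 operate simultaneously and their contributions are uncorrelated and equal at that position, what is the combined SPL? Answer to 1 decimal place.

4 equal incoherent sources raise the level by 10·log₁₀(4) = 6.02 dB.
L_total = 50.2 + 6.02 = 56.2 dB SPL.

56.2 dB SPL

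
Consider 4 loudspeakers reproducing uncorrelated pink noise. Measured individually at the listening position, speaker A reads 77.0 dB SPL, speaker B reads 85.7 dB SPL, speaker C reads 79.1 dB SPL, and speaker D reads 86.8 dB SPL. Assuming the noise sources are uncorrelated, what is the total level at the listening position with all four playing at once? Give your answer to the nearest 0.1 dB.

Uncorrelated sources add in intensity (power), not in dB.
L_total = 10·log₁₀(10^(77.0/10) + 10^(85.7/10) + 10^(79.1/10) + 10^(86.8/10)) = 10·log₁₀(981600000) = 89.9 dB SPL.

89.9 dB SPL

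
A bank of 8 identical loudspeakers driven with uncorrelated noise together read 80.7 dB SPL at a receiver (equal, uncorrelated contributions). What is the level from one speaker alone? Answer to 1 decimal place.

71.7 dB SPL

8 equal incoherent sources add 10·log₁₀(8) = 9.03 dB over one source.
L_one = 80.7 − 9.03 = 71.7 dB SPL.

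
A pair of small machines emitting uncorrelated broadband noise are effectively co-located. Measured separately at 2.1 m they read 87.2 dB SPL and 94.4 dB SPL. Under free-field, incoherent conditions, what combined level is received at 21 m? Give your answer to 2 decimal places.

75.16 dB SPL

Combined at 2.1 m: 10·log₁₀(10^(87.2/10)+10^(94.4/10)) = 95.157 dB SPL.
Then apply −20·log₁₀(21/2.1) = -20.000 dB → 75.16 dB SPL.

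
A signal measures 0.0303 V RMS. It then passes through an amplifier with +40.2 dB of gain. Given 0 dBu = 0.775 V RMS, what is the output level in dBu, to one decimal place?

+12.0 dBu

Input level: 20·log₁₀(0.0303/0.775) = -28.16 dBu.
Output: -28.16 + 40.2 = +12.0 dBu.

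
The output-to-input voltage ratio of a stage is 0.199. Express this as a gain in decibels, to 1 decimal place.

-14.0 dB

For a voltage ratio, dB = 20·log₁₀(V₂/V₁).
20·log₁₀(0.199) = -14.0 dB.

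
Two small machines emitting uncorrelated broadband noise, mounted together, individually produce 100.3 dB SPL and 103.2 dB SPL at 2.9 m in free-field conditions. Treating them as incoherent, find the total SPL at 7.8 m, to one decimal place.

Combined at 2.9 m: 10·log₁₀(10^(100.3/10)+10^(103.2/10)) = 105.00 dB SPL.
Then apply −20·log₁₀(7.8/2.9) = -8.59 dB → 96.4 dB SPL.

96.4 dB SPL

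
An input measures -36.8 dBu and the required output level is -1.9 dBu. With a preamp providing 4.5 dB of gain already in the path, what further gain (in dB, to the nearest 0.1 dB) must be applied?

The required make-up gain is the shortfall in the dB sum.
G = -1.9 − (-36.8) − 4.5 = 30.4 dB.

30.4 dB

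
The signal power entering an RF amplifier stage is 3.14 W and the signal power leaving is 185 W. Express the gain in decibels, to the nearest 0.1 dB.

17.7 dB

Power is a power quantity, so gain = 10·log₁₀(P_out/P_in).
10·log₁₀(185/3.14) = 10·log₁₀(58.92) = 17.7 dB.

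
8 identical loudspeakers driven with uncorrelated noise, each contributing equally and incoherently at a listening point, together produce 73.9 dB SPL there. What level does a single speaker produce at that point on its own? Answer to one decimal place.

8 equal incoherent sources add 10·log₁₀(8) = 9.03 dB over one source.
L_one = 73.9 − 9.03 = 64.9 dB SPL.

64.9 dB SPL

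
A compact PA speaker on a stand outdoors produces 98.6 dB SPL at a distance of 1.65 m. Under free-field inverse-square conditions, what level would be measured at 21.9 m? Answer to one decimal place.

76.1 dB SPL

For a point source in a free field, ΔL = −20·log₁₀(d₂/d₁).
ΔL = −20·log₁₀(21.9/1.65) = -22.46 dB, so L₂ = 98.6 + (-22.46) = 76.1 dB SPL.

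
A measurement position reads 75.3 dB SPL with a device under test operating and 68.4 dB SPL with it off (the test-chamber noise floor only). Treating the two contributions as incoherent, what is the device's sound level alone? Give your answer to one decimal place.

74.3 dB SPL

Background correction is a power subtraction:
L_src = 10·log₁₀(10^(75.3/10) − 10^(68.4/10)) = 10·log₁₀(26970000) = 74.3 dB SPL.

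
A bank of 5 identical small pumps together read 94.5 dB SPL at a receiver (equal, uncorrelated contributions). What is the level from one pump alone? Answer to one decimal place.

5 equal incoherent sources add 10·log₁₀(5) = 6.99 dB over one source.
L_one = 94.5 − 6.99 = 87.5 dB SPL.

87.5 dB SPL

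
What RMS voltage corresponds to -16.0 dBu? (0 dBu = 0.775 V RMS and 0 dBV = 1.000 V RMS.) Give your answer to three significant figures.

0.123 V

V = 0.775 V × 10^(-16.0/20).
= 0.775 × 0.1585 = 0.123 V.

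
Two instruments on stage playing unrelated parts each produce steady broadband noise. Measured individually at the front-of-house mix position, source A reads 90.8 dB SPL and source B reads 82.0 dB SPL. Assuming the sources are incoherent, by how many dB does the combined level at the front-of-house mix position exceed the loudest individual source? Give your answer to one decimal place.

0.5 dB

Uncorrelated sources add in intensity (power), not in dB.
L_total = 10·log₁₀(10^(90.8/10) + 10^(82.0/10)) = 91.34 dB SPL.
Excess over the loudest (90.8 dB): 91.34 − 90.8 = 0.5 dB.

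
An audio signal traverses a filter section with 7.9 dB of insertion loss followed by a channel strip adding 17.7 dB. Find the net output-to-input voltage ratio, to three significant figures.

3.09

Net gain = (−7.9) + 17.7 = 9.8 dB.
Voltage ratio = 10^(9.8/20) = 3.09.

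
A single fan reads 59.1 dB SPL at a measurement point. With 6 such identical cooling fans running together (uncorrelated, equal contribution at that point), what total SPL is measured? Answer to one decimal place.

6 equal incoherent sources raise the level by 10·log₁₀(6) = 7.78 dB.
L_total = 59.1 + 7.78 = 66.9 dB SPL.

66.9 dB SPL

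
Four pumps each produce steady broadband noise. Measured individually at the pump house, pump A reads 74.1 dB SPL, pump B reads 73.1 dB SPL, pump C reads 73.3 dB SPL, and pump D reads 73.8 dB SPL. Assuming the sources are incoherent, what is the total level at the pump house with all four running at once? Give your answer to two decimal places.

79.61 dB SPL

Uncorrelated sources add in intensity (power), not in dB.
L_total = 10·log₁₀(10^(74.1/10) + 10^(73.1/10) + 10^(73.3/10) + 10^(73.8/10)) = 10·log₁₀(91490000) = 79.61 dB SPL.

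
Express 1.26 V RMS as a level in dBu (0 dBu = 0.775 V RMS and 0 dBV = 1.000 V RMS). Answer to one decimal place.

dBu = 20·log₁₀(V / 0.775 V).
20·log₁₀(1.26/0.775) = +4.2 dBu.

+4.2 dBu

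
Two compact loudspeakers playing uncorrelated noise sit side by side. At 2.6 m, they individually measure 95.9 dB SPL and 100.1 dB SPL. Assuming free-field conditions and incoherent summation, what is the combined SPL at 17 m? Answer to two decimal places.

Combined at 2.6 m: 10·log₁₀(10^(95.9/10)+10^(100.1/10)) = 101.499 dB SPL.
Then apply −20·log₁₀(17/2.6) = -16.310 dB → 85.19 dB SPL.

85.19 dB SPL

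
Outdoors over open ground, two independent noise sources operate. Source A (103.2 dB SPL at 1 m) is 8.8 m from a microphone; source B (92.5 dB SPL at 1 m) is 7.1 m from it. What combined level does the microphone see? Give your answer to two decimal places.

At the listener: L_A = 103.2 − 20·log₁₀(8.8) = 84.310 dB; L_B = 92.5 − 20·log₁₀(7.1) = 75.475 dB.
Combined: 10·log₁₀(10^(84.310/10)+10^(75.475/10)) = 84.84 dB SPL.

84.84 dB SPL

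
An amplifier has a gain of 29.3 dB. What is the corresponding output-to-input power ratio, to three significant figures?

Power ratio = 10^(dB/10).
10^(29.3/10) = 10^(2.930) = 851.

851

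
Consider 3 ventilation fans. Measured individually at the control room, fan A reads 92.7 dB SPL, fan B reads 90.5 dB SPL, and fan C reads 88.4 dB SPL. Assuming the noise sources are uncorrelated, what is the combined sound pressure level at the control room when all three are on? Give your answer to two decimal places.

95.65 dB SPL

Add the sources as powers (linear), then convert back to dB:
L_total = 10·log₁₀(10^(92.7/10) + 10^(90.5/10) + 10^(88.4/10)) = 10·log₁₀(3676000000) = 95.65 dB SPL.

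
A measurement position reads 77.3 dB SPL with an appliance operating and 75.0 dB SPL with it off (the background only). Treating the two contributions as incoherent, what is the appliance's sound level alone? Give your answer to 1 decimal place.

Subtract intensities: L_src = 10·log₁₀(10^(L_total/10) − 10^(L_bg/10)).
L_src = 10·log₁₀(10^(77.3/10) − 10^(75.0/10)) = 10·log₁₀(22080000) = 73.4 dB SPL.

73.4 dB SPL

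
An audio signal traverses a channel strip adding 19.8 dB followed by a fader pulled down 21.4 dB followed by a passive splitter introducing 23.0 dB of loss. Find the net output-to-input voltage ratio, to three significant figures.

0.0589

Net gain = 19.8 + (−21.4) + (−23.0) = -24.6 dB.
Voltage ratio = 10^(-24.6/20) = 0.0589.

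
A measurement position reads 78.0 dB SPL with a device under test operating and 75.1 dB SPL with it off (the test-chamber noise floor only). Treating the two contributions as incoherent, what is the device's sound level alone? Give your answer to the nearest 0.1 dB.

74.9 dB SPL

Background correction is a power subtraction:
L_src = 10·log₁₀(10^(78.0/10) − 10^(75.1/10)) = 10·log₁₀(30740000) = 74.9 dB SPL.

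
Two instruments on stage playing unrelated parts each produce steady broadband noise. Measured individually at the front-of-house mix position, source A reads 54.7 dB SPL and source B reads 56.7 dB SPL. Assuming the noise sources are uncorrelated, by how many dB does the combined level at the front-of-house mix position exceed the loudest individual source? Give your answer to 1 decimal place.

Incoherent sources sum as intensities:
L_total = 10·log₁₀(10^(54.7/10) + 10^(56.7/10)) = 58.82 dB SPL.
Excess over the loudest (56.7 dB): 58.82 − 56.7 = 2.1 dB.

2.1 dB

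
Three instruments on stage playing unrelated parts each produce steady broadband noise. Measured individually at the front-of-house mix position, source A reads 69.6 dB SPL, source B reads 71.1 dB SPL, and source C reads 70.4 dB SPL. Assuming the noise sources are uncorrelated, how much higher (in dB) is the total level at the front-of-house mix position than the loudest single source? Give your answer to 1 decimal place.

4.1 dB

Incoherent sources sum as intensities:
L_total = 10·log₁₀(10^(69.6/10) + 10^(71.1/10) + 10^(70.4/10)) = 75.18 dB SPL.
Excess over the loudest (71.1 dB): 75.18 − 71.1 = 4.1 dB.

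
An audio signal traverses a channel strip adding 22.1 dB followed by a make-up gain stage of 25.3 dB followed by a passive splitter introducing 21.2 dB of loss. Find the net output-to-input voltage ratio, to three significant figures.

Net gain = 22.1 + 25.3 + (−21.2) = 26.2 dB.
Voltage ratio = 10^(26.2/20) = 20.4.

20.4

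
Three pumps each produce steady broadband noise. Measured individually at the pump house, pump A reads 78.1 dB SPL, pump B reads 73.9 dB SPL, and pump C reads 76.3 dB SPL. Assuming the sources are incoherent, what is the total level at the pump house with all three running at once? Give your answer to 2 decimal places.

81.20 dB SPL

Incoherent sources sum as intensities:
L_total = 10·log₁₀(10^(78.1/10) + 10^(73.9/10) + 10^(76.3/10)) = 10·log₁₀(131800000) = 81.20 dB SPL.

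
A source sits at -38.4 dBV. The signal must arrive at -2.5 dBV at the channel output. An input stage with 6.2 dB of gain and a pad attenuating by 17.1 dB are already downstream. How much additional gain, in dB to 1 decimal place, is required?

The required make-up gain is the shortfall in the dB sum.
G = -2.5 − (-38.4) − 6.2 + 17.1 = 46.8 dB.

46.8 dB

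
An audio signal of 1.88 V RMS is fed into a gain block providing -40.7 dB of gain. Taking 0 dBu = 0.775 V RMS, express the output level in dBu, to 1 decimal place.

Input level: 20·log₁₀(1.88/0.775) = 7.70 dBu.
Output: 7.70 − 40.7 = -33.0 dBu.

-33.0 dBu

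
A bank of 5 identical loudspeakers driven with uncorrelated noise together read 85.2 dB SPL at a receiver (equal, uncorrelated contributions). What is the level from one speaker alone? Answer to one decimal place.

5 equal incoherent sources add 10·log₁₀(5) = 6.99 dB over one source.
L_one = 85.2 − 6.99 = 78.2 dB SPL.

78.2 dB SPL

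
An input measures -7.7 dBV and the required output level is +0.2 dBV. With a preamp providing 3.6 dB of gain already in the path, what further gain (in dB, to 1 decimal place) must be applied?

The required make-up gain is the shortfall in the dB sum.
G = +0.2 − (-7.7) − 3.6 = 4.3 dB.

4.3 dB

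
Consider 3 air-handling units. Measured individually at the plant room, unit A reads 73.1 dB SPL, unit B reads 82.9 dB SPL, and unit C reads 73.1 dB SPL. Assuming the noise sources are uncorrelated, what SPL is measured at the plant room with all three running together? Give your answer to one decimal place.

Uncorrelated sources add in intensity (power), not in dB.
L_total = 10·log₁₀(10^(73.1/10) + 10^(82.9/10) + 10^(73.1/10)) = 10·log₁₀(235800000) = 83.7 dB SPL.

83.7 dB SPL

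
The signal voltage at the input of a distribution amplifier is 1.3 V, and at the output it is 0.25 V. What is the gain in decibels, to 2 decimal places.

-14.32 dB

Voltage ratio → dB uses the 20·log₁₀ form:
20·log₁₀(0.25/1.3) = 20·log₁₀(0.1923) = -14.32 dB.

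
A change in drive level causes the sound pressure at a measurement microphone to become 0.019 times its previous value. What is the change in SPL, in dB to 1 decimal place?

-34.4 dB

Sound pressure is an amplitude quantity: ΔL = 20·log₁₀(p₂/p₁).
20·log₁₀(0.019) = -34.4 dB.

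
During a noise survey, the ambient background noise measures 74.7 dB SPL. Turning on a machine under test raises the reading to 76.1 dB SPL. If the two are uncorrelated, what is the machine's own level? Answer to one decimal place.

Remove the background by subtracting linear intensities:
L_src = 10·log₁₀(10^(76.1/10) − 10^(74.7/10)) = 10·log₁₀(11230000) = 70.5 dB SPL.

70.5 dB SPL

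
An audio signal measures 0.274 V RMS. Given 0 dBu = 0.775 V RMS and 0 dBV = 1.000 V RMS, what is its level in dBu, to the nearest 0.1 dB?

dBu = 20·log₁₀(V / 0.775 V).
20·log₁₀(0.274/0.775) = -9.0 dBu.

-9.0 dBu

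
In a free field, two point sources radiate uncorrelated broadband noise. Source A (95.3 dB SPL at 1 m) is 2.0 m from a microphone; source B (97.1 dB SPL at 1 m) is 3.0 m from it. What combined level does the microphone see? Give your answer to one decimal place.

At the listener: L_A = 95.3 − 20·log₁₀(2.0) = 89.28 dB; L_B = 97.1 − 20·log₁₀(3.0) = 87.56 dB.
Combined: 10·log₁₀(10^(89.28/10)+10^(87.56/10)) = 91.5 dB SPL.

91.5 dB SPL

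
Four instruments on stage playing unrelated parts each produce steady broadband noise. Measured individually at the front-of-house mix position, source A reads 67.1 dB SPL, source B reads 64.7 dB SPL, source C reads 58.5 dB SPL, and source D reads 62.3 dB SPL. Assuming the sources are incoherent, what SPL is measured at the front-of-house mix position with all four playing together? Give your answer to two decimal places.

70.21 dB SPL

Add the sources as powers (linear), then convert back to dB:
L_total = 10·log₁₀(10^(67.1/10) + 10^(64.7/10) + 10^(58.5/10) + 10^(62.3/10)) = 10·log₁₀(10490000) = 70.21 dB SPL.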